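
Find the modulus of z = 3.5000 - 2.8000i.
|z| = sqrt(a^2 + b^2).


|z| = sqrt(3.5^2 + (-2.8)^2) = sqrt(12.25 + 7.84) = sqrt(20.09) = 4.4822

|z| = 4.4822


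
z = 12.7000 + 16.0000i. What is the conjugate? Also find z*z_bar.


z_bar = 12.7000 - 16.0000i
z*z_bar = 12.7^2 + 16^2 = 161.29 + 256 = 417.29

z_bar = 12.7000 - 16.0000i, z*z_bar = 417.29


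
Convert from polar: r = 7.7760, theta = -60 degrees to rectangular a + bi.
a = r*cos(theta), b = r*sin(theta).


a = 7.7760*cos(-60°) = 7.7760*0.5 = 3.8880
b = 7.7760*sin(-60°) = 7.7760*(-0.86603) = -6.7342

3.8880 - 6.7342i


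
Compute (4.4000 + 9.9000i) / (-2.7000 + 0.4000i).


Conjugate of z2 = -2.7000 - 0.4000i
Numerator: (4.4000 + 9.9000i)(-2.7000 - 0.4000i) = -7.9200 - 28.4900i
Denominator: (-2.7)^2 + 0.4^2 = 7.45
Result = (-7.9200 - 28.4900i)/7.45

-1.0631 - 3.8242i


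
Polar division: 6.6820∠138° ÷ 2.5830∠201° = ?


r = 6.6820 / 2.5830 = 2.5869
theta = 138° - 201° = -63° = 297° (mod 360)

2.5869 cis(297°)


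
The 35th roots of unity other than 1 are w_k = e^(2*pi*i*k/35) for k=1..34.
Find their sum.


With w = e^(2*pi*i/35), all 35 of the 35th roots of unity w^0 = 1, w, ..., w^(34) sum to 0: 1 + w + ... + w^(34) = (1 - w^35)/(1 - w) = 0 since w^35 = 1, w ≠ 1.
Removing the root 1: w + w^2 + ... + w^(34) = 0 - 1 = -1

Sum = -1


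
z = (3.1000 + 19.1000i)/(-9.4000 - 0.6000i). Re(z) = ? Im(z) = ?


Multiply by conjugate: (3.1000 + 19.1000i)(-9.4000 + 0.6000i) / ((-9.4)^2 + (-0.6)^2)
Numerator real = 3.1*(-9.4) + 19.1*(-0.6) = -40.6
Numerator imag = 19.1*(-9.4) - 3.1*(-0.6) = -177.68
Denominator = 88.72
Re(z) = -40.6/88.72 = -0.4576
Im(z) = -177.68/88.72 = -2.0027

Re(z) = -0.4576, Im(z) = -2.0027


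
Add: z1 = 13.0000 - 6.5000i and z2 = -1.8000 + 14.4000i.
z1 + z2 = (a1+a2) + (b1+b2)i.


Real: 13 - 1.8 = 11.2
Imag: -6.5 + 14.4 = 7.9

11.2000 + 7.9000i


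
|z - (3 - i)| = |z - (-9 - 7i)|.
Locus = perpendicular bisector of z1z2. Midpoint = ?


Equal distances means the locus is the perpendicular bisector of z1 and z2.
Midpoint = ((3+(-9))/2, (-1+(-7))/2) = (-3.0000, -4.0000)

Perpendicular bisector through (-3.0000, -4.0000)


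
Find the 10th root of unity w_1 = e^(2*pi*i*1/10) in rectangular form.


Angle = 360*1/10 = 36°
a = cos(36°) = 0.8090
b = sin(36°) = 0.5878

0.8090 + 0.5878i


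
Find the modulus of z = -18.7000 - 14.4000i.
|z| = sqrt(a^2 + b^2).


|z| = sqrt((-18.7)^2 + (-14.4)^2) = sqrt(349.69 + 207.36) = sqrt(557.05) = 23.6019

|z| = 23.6019


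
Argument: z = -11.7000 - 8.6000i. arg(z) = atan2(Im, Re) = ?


Re = -11.7, Im = -8.6
arg = atan2(-8.6, -11.7) = -143.6825 degrees

arg(z) = -143.6825 degrees


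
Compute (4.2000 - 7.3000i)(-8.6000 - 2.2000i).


Real = 4.2*(-8.6) - (-7.3)*(-2.2) = -36.12 - 16.06 = -52.18
Imag = 4.2*(-2.2) - (8.6)*(-7.3) = -9.24 + 62.78 = 53.54

-52.1800 + 53.5400i


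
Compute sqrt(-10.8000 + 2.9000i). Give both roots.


|z| = sqrt(116.64+8.41) = 11.1826
sqrt((|z|+a)/2) = sqrt((11.1826+(-10.8))/2) = sqrt(0.1913) = 0.4374
sqrt((|z|-a)/2) = sqrt((11.1826-(-10.8))/2) = sqrt(10.9913) = 3.3153

±(0.4374 + 3.3153i) i.e. 0.4374 + 3.3153i and -0.4374 - 3.3153i


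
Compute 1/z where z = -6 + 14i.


|z|^2 = 36+196 = 232
1/z = (-6 - 14i)/232

1/z = -0.0259 - 0.0603i


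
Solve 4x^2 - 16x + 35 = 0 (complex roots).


disc = (-16)^2 - 4*4*35 = 256 - 560 = -304
sqrt(|disc|) = sqrt(304) = 17.4356
Real part = 16/(2*4) = 2.0000
Imag part = 17.4356/(2*4) = 2.1794

2.0000 ± 2.1794i


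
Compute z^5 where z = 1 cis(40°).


r^5 = 1^5 = 1
n*theta = 5*40° = 200° = 200° (mod 360)
a = 1*cos(200°) = -0.9397
b = 1*sin(200°) = -0.3420

1 cis(200°) = -0.9397 - 0.3420i


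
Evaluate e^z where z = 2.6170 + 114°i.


e^2.6170 = 13.6946
cos(114°) = -0.40674
sin(114°) = 0.913545
Real = 13.6946*(-0.40674) = -5.5701
Imag = 13.6946*0.913545 = 12.5106

-5.5701 + 12.5106i


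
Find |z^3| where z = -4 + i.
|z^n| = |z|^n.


|z| = sqrt(16+1) = sqrt(17) = 4.1231
|z^3| = |z|^3 = (sqrt(17))^3 = 17*sqrt(17)

|z^3| = 17*sqrt(17) ≈ 70.0928


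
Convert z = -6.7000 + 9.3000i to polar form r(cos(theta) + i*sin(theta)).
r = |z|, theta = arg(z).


r = sqrt(44.89+86.49) = sqrt(131.38) = 11.4621
theta = atan2(9.3, -6.7) = 125.7701 degrees

r = 11.4621, theta = 125.7701 degrees


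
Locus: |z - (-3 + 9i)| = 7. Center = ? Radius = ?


|z - z0| = r is a circle with center z0 and radius r.
Center = (-3, 9), radius = 7

Circle with center (-3, 9) and radius 7


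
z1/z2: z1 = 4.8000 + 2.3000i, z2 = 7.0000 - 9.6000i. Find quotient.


Conjugate of z2 = 7.0000 + 9.6000i
Numerator: (4.8000 + 2.3000i)(7.0000 + 9.6000i) = 11.5200 + 62.1800i
Denominator: 7^2 + (-9.6)^2 = 141.16
Result = (11.5200 + 62.1800i)/141.16

0.0816 + 0.4405i


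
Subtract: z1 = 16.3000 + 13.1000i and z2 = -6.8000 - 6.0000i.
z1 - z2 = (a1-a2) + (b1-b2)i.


Real: 16.3 + 6.8 = 23.1
Imag: 13.1 + 6 = 19.1

23.1000 + 19.1000i


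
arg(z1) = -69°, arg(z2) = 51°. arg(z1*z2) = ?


arg(z1*z2) = -69° + 51° = -18°
Normalized to (-180°, 180°]: -18°

-18°


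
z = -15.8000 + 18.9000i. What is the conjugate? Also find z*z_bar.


z_bar = -15.8000 - 18.9000i
z*z_bar = (-15.8)^2 + 18.9^2 = 249.64 + 357.21 = 606.85

z_bar = -15.8000 - 18.9000i, z*z_bar = 606.85


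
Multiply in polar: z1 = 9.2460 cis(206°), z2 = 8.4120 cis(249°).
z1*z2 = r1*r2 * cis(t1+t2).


r = 9.2460 * 8.4120 = 77.7774
theta = 206° + 249° = 455° = 95° (mod 360)

77.7774 cis(95°)


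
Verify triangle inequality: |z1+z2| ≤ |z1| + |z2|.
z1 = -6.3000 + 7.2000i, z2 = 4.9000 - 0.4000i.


|z1| = sqrt((-6.3)^2 + 7.2^2) = sqrt(91.53) = 9.5671
|z2| = sqrt(4.9^2 + (-0.4)^2) = sqrt(24.17) = 4.9163
z1+z2 = -1.4000 + 6.8000i
|z1+z2| = sqrt(48.2) = 6.9426
|z1|+|z2| = 9.5671 + 4.9163 = 14.4834

|z1+z2| = 6.9426 ≤ |z1|+|z2| = 14.4834 (verified)


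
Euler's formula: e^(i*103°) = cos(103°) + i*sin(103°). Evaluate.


cos(103°) = -0.2250
sin(103°) = 0.9744

e^(i*103°) = -0.2250 + 0.9744i


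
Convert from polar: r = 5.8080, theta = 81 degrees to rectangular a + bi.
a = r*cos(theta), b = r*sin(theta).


a = 5.8080*cos(81°) = 5.8080*0.156434 = 0.9086
b = 5.8080*sin(81°) = 5.8080*0.98769 = 5.7365

0.9086 + 5.7365i


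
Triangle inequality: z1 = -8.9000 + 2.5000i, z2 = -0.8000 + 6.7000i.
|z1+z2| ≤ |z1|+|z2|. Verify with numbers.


|z1| = sqrt((-8.9)^2 + 2.5^2) = sqrt(85.46) = 9.2445
|z2| = sqrt((-0.8)^2 + 6.7^2) = sqrt(45.53) = 6.7476
z1+z2 = -9.7000 + 9.2000i
|z1+z2| = sqrt(178.73) = 13.3690
|z1|+|z2| = 9.2445 + 6.7476 = 15.9921

|z1+z2| = 13.3690 ≤ |z1|+|z2| = 15.9921 (verified)


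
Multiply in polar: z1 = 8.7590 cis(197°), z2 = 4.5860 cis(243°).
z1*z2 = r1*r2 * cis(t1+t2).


r = 8.7590 * 4.5860 = 40.1688
theta = 197° + 243° = 440° = 80° (mod 360)

40.1688 cis(80°)


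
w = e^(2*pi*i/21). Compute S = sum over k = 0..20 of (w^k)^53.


The roots are w_k = w^k with w = e^(2*pi*i/21), and (w^k)^53 = (w^53)^k.
So S = 1 + u + u^2 + ... + u^(20) with u = w^53.
53 = 2*21 + 11, so 53 is not a multiple of 21: u = (w^21)^2 * w^11 = w^11 ≠ 1 (w is a primitive 21th root), while u^21 = (w^21)^53 = 1.
Geometric series: S = (1 - u^21)/(1 - u) = (1 - 1)/(1 - u) = 0

S = 0


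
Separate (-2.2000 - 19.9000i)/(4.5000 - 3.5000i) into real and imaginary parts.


Multiply by conjugate: (-2.2000 - 19.9000i)(4.5000 + 3.5000i) / (4.5^2 + (-3.5)^2)
Numerator real = -2.2*4.5 - (19.9)*(-3.5) = 59.75
Numerator imag = -19.9*4.5 - (-2.2)*(-3.5) = -97.25
Denominator = 32.5
Re(z) = 59.75/32.5 = 1.8385
Im(z) = -97.25/32.5 = -2.9923

Re(z) = 1.8385, Im(z) = -2.9923


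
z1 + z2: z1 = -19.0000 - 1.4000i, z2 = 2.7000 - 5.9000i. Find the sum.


Real: -19 + 2.7 = -16.3
Imag: -1.4 - 5.9 = -7.3

-16.3000 - 7.3000i


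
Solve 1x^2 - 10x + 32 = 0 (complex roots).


disc = (-10)^2 - 4*1*32 = 100 - 128 = -28
sqrt(|disc|) = sqrt(28) = 5.2915
Real part = 10/(2*1) = 5.0000
Imag part = 5.2915/(2*1) = 2.6458

5.0000 ± 2.6458i


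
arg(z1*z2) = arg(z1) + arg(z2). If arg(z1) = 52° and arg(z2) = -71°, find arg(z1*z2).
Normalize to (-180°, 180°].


arg(z1*z2) = 52° - 71° = -19°
Normalized to (-180°, 180°]: -19°

-19°


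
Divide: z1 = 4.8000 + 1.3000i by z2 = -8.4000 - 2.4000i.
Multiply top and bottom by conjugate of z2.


Conjugate of z2 = -8.4000 + 2.4000i
Numerator: (4.8000 + 1.3000i)(-8.4000 + 2.4000i) = -43.4400 + 0.6000i
Denominator: (-8.4)^2 + (-2.4)^2 = 76.32
Result = (-43.4400 + 0.6000i)/76.32

-0.5692 + 0.0079i


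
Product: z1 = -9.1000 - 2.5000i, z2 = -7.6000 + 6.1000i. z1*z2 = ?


Real = -9.1*(-7.6) - (-2.5)*6.1 = 69.16 - (-15.25) = 84.41
Imag = -9.1*6.1 - (7.6)*(-2.5) = -55.51 + 19 = -36.51

84.4100 - 36.5100i


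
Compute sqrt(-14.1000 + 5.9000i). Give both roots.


|z| = sqrt(198.81+34.81) = 15.2846
sqrt((|z|+a)/2) = sqrt((15.2846+(-14.1))/2) = sqrt(0.5923) = 0.7696
sqrt((|z|-a)/2) = sqrt((15.2846-(-14.1))/2) = sqrt(14.6923) = 3.8331

±(0.7696 + 3.8331i) i.e. 0.7696 + 3.8331i and -0.7696 - 3.8331i


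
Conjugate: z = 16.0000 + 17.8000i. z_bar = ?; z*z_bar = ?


z_bar = 16.0000 - 17.8000i
z*z_bar = 16^2 + 17.8^2 = 256 + 316.84 = 572.84

z_bar = 16.0000 - 17.8000i, z*z_bar = 572.84


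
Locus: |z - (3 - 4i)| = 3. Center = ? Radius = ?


|z - z0| = r is a circle with center z0 and radius r.
Center = (3, -4), radius = 3

Circle with center (3, -4) and radius 3


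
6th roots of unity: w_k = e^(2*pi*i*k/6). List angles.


The 6th roots of unity are cis(360k/6°) for k=0..5
Angle step = 360/6 = 60°
Primitive root: cis(60°)
Primitive root = 0.5000 + 0.8660i

6 roots at angles: 0°, 60°, 120°, 180°, 240°, 300°


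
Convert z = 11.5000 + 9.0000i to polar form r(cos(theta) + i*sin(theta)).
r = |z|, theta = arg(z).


r = sqrt(132.25+81) = sqrt(213.25) = 14.6031
theta = atan2(9, 11.5) = 38.0470 degrees

r = 14.6031, theta = 38.0470 degrees


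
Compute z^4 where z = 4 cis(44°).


r^4 = 4^4 = 256
n*theta = 4*44° = 176° = 176° (mod 360)
a = 256*cos(176°) = -255.3764
b = 256*sin(176°) = 17.8577

256 cis(176°) = -255.3764 + 17.8577i


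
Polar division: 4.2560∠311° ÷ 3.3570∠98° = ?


r = 4.2560 / 3.3570 = 1.2678
theta = 311° - 98° = 213° = 213° (mod 360)

1.2678 cis(213°)


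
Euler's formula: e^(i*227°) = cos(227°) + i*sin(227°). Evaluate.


cos(227°) = -0.6820
sin(227°) = -0.7314

e^(i*227°) = -0.6820 - 0.7314i


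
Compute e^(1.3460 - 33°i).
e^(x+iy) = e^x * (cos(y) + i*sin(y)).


e^1.3460 = 3.8420
cos(-33°) = 0.83867
sin(-33°) = -0.54464
Real = 3.8420*0.83867 = 3.2222
Imag = 3.8420*(-0.54464) = -2.0925

3.2222 - 2.0925i


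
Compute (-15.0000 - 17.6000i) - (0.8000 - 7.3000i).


Real: -15 - 0.8 = -15.8
Imag: -17.6 + 7.3 = -10.3

-15.8000 - 10.3000i


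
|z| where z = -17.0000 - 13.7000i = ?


|z| = sqrt((-17)^2 + (-13.7)^2) = sqrt(289 + 187.69) = sqrt(476.69) = 21.8332

|z| = 21.8332


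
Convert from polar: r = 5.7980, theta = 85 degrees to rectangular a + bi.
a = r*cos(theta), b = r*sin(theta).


a = 5.7980*cos(85°) = 5.7980*0.087156 = 0.5053
b = 5.7980*sin(85°) = 5.7980*0.99619 = 5.7759

0.5053 + 5.7759i


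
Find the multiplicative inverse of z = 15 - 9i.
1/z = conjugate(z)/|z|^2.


|z|^2 = 225+81 = 306
1/z = (15 + 9i)/306

1/z = 0.0490 + 0.0294i


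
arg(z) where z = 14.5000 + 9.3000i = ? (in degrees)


Re = 14.5, Im = 9.3
arg = atan2(9.3, 14.5) = 32.6753 degrees

arg(z) = 32.6753 degrees


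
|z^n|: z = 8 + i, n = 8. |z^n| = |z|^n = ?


|z| = sqrt(64+1) = sqrt(65) = 8.0623
|z^8| = |z|^8 = (sqrt(65))^8 = 65^4 = 17850625

|z^8| = 17850625


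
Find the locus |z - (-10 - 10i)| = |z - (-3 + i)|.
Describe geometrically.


Equal distances means the locus is the perpendicular bisector of z1 and z2.
Midpoint = ((-10+(-3))/2, (-10+1)/2) = (-6.5000, -4.5000)

Perpendicular bisector through (-6.5000, -4.5000)


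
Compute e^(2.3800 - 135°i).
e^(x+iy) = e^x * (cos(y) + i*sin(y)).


e^2.3800 = 10.8049
cos(-135°) = -0.707107
sin(-135°) = -0.707107
Real = 10.8049*(-0.707107) = -7.6402
Imag = 10.8049*(-0.707107) = -7.6402

-7.6402 - 7.6402i


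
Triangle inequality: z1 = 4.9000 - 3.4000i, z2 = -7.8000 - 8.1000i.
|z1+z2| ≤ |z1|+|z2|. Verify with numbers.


|z1| = sqrt(4.9^2 + (-3.4)^2) = sqrt(35.57) = 5.9641
|z2| = sqrt((-7.8)^2 + (-8.1)^2) = sqrt(126.45) = 11.2450
z1+z2 = -2.9000 - 11.5000i
|z1+z2| = sqrt(140.66) = 11.8600
|z1|+|z2| = 5.9641 + 11.2450 = 17.2091

|z1+z2| = 11.8600 ≤ |z1|+|z2| = 17.2091 (verified)


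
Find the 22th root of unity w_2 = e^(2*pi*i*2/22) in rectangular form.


Angle = 360*2/22 = 32.7273°
a = cos(32.7273°) = 0.8413
b = sin(32.7273°) = 0.5406

0.8413 + 0.5406i


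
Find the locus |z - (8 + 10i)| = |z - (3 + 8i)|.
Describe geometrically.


Equal distances means the locus is the perpendicular bisector of z1 and z2.
Midpoint = ((8+3)/2, (10+8)/2) = (5.5000, 9.0000)

Perpendicular bisector through (5.5000, 9.0000)


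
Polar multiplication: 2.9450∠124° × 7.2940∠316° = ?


r = 2.9450 * 7.2940 = 21.4808
theta = 124° + 316° = 440° = 80° (mod 360)

21.4808 cis(80°)


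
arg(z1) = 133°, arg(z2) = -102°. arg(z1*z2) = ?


arg(z1*z2) = 133° - 102° = 31°
Normalized to (-180°, 180°]: 31°

31°


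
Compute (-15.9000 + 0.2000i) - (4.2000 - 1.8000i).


Real: -15.9 - 4.2 = -20.1
Imag: 0.2 + 1.8 = 2

-20.1000 + 2.0000i


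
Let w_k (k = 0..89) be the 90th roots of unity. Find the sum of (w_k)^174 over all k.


The roots are w_k = w^k with w = e^(2*pi*i/90), and (w^k)^174 = (w^174)^k.
So S = 1 + u + u^2 + ... + u^(89) with u = w^174.
174 = 1*90 + 84, so 174 is not a multiple of 90: u = (w^90)^1 * w^84 = w^84 ≠ 1 (w is a primitive 90th root), while u^90 = (w^90)^174 = 1.
Geometric series: S = (1 - u^90)/(1 - u) = (1 - 1)/(1 - u) = 0

S = 0


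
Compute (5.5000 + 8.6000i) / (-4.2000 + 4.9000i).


Conjugate of z2 = -4.2000 - 4.9000i
Numerator: (5.5000 + 8.6000i)(-4.2000 - 4.9000i) = 19.0400 - 63.0700i
Denominator: (-4.2)^2 + 4.9^2 = 41.65
Result = (19.0400 - 63.0700i)/41.65

0.4571 - 1.5143i


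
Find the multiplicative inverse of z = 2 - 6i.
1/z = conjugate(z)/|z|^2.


|z|^2 = 4+36 = 40
1/z = (2 + 6i)/40

1/z = 0.0500 + 0.1500i


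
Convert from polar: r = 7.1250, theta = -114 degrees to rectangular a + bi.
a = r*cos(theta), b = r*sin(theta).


a = 7.1250*cos(-114°) = 7.1250*(-0.40674) = -2.8980
b = 7.1250*sin(-114°) = 7.1250*(-0.91355) = -6.5090

-2.8980 - 6.5090i


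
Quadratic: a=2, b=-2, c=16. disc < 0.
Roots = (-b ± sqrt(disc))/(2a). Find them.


disc = (-2)^2 - 4*2*16 = 4 - 128 = -124
sqrt(|disc|) = sqrt(124) = 11.1355
Real part = 2/(2*2) = 0.5000
Imag part = 11.1355/(2*2) = 2.7839

0.5000 ± 2.7839i


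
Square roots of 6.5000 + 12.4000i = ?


|z| = sqrt(42.25+153.76) = 14.0004
sqrt((|z|+a)/2) = sqrt((14.0004+6.5)/2) = sqrt(10.2502) = 3.2016
sqrt((|z|-a)/2) = sqrt((14.0004-6.5)/2) = sqrt(3.7502) = 1.9365

±(3.2016 + 1.9365i) i.e. 3.2016 + 1.9365i and -3.2016 - 1.9365i


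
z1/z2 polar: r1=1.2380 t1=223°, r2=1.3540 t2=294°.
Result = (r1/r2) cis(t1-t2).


r = 1.2380 / 1.3540 = 0.9143
theta = 223° - 294° = -71° = 289° (mod 360)

0.9143 cis(289°)


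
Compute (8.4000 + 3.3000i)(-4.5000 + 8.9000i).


Real = 8.4*(-4.5) - 3.3*8.9 = -37.8 - 29.37 = -67.17
Imag = 8.4*8.9 - (4.5)*3.3 = 74.76 - (14.85) = 59.91

-67.1700 + 59.9100i


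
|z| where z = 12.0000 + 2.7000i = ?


|z| = sqrt(12^2 + 2.7^2) = sqrt(144 + 7.29) = sqrt(151.29) = 12.3000

|z| = 12.3000


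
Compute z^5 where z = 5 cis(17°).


r^5 = 5^5 = 3125
n*theta = 5*17° = 85° = 85° (mod 360)
a = 3125*cos(85°) = 272.3617
b = 3125*sin(85°) = 3113.1084

3125 cis(85°) = 272.3617 + 3113.1084i


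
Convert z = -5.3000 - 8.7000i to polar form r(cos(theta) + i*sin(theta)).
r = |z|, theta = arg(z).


r = sqrt(28.09+75.69) = sqrt(103.78) = 10.1872
theta = atan2(-8.7, -5.3) = -121.3496 degrees

r = 10.1872, theta = -121.3496 degrees


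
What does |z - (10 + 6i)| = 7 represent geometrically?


|z - z0| = r is a circle with center z0 and radius r.
Center = (10, 6), radius = 7

Circle with center (10, 6) and radius 7


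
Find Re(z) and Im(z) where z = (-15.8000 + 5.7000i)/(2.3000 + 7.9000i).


Multiply by conjugate: (-15.8000 + 5.7000i)(2.3000 - 7.9000i) / (2.3^2 + 7.9^2)
Numerator real = -15.8*2.3 + 5.7*7.9 = 8.69
Numerator imag = 5.7*2.3 - (-15.8)*7.9 = 137.93
Denominator = 67.7
Re(z) = 8.69/67.7 = 0.1284
Im(z) = 137.93/67.7 = 2.0374

Re(z) = 0.1284, Im(z) = 2.0374


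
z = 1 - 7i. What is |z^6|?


|z| = sqrt(1+49) = sqrt(50) = 7.0711
|z^6| = |z|^6 = (sqrt(50))^6 = 50^3 = 125000

|z^6| = 125000


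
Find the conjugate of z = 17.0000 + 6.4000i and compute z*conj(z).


z_bar = 17.0000 - 6.4000i
z*z_bar = 17^2 + 6.4^2 = 289 + 40.96 = 329.96

z_bar = 17.0000 - 6.4000i, z*z_bar = 329.96


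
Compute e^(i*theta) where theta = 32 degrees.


cos(32°) = 0.8480
sin(32°) = 0.5299

e^(i*32°) = 0.8480 + 0.5299i


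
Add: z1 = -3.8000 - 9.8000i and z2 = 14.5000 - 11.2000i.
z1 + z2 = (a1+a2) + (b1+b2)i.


Real: -3.8 + 14.5 = 10.7
Imag: -9.8 - 11.2 = -21

10.7000 - 21.0000i


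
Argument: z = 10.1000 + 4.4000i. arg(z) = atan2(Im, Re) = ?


Re = 10.1, Im = 4.4
arg = atan2(4.4, 10.1) = 23.5400 degrees

arg(z) = 23.5400 degrees


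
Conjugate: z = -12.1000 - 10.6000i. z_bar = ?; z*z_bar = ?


z_bar = -12.1000 + 10.6000i
z*z_bar = (-12.1)^2 + (-10.6)^2 = 146.41 + 112.36 = 258.77

z_bar = -12.1000 + 10.6000i, z*z_bar = 258.77


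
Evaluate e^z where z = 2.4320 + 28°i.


e^2.4320 = 11.3816
cos(28°) = 0.88295
sin(28°) = 0.46947
Real = 11.3816*0.88295 = 10.0494
Imag = 11.3816*0.46947 = 5.3433

10.0494 + 5.3433i


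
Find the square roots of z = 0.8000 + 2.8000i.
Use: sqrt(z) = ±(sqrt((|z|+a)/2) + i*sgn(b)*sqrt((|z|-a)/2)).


|z| = sqrt(0.64+7.84) = 2.9120
sqrt((|z|+a)/2) = sqrt((2.9120+0.8)/2) = sqrt(1.8560) = 1.3624
sqrt((|z|-a)/2) = sqrt((2.9120-0.8)/2) = sqrt(1.0560) = 1.0276

±(1.3624 + 1.0276i) i.e. 1.3624 + 1.0276i and -1.3624 - 1.0276i


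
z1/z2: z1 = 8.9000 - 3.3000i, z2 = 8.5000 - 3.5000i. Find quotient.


Conjugate of z2 = 8.5000 + 3.5000i
Numerator: (8.9000 - 3.3000i)(8.5000 + 3.5000i) = 87.2000 + 3.1000i
Denominator: 8.5^2 + (-3.5)^2 = 84.5
Result = (87.2000 + 3.1000i)/84.5

1.0320 + 0.0367i


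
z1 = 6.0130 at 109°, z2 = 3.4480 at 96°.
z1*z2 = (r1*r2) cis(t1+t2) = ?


r = 6.0130 * 3.4480 = 20.7328
theta = 109° + 96° = 205° = 205° (mod 360)

20.7328 cis(205°)


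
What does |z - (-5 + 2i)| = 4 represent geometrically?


|z - z0| = r is a circle with center z0 and radius r.
Center = (-5, 2), radius = 4

Circle with center (-5, 2) and radius 4


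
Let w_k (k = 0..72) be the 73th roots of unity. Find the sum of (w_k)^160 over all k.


The roots are w_k = w^k with w = e^(2*pi*i/73), and (w^k)^160 = (w^160)^k.
So S = 1 + u + u^2 + ... + u^(72) with u = w^160.
160 = 2*73 + 14, so 160 is not a multiple of 73: u = (w^73)^2 * w^14 = w^14 ≠ 1 (w is a primitive 73th root), while u^73 = (w^73)^160 = 1.
Geometric series: S = (1 - u^73)/(1 - u) = (1 - 1)/(1 - u) = 0

S = 0


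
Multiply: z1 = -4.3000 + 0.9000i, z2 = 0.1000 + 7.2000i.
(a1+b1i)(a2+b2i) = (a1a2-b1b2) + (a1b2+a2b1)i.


Real = -4.3*0.1 - 0.9*7.2 = -0.43 - 6.48 = -6.91
Imag = -4.3*7.2 + 0.1*0.9 = -30.96 + 0.09 = -30.87

-6.9100 - 30.8700i


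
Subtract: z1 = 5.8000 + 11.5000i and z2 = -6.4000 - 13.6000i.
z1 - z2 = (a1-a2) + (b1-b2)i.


Real: 5.8 + 6.4 = 12.2
Imag: 11.5 + 13.6 = 25.1

12.2000 + 25.1000i


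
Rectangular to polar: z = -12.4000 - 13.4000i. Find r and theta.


r = sqrt(153.76+179.56) = sqrt(333.32) = 18.2571
theta = atan2(-13.4, -12.4) = -132.7803 degrees

r = 18.2571, theta = -132.7803 degrees


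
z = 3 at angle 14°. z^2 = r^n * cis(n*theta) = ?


r^2 = 3^2 = 9
n*theta = 2*14° = 28° = 28° (mod 360)
a = 9*cos(28°) = 7.9465
b = 9*sin(28°) = 4.2252

9 cis(28°) = 7.9465 + 4.2252i


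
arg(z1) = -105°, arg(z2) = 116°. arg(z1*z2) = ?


arg(z1*z2) = -105° + 116° = 11°
Normalized to (-180°, 180°]: 11°

11°


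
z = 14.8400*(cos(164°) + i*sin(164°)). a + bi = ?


a = 14.8400*cos(164°) = 14.8400*(-0.96126) = -14.2651
b = 14.8400*sin(164°) = 14.8400*0.27564 = 4.0905

-14.2651 + 4.0905i


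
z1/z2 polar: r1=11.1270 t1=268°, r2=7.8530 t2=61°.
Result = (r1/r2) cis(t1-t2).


r = 11.1270 / 7.8530 = 1.4169
theta = 268° - 61° = 207° = 207° (mod 360)

1.4169 cis(207°)


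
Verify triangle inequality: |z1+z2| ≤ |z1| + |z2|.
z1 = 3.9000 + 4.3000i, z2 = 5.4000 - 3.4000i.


|z1| = sqrt(3.9^2 + 4.3^2) = sqrt(33.7) = 5.8052
|z2| = sqrt(5.4^2 + (-3.4)^2) = sqrt(40.72) = 6.3812
z1+z2 = 9.3000 + 0.9000i
|z1+z2| = sqrt(87.3) = 9.3434
|z1|+|z2| = 5.8052 + 6.3812 = 12.1864

|z1+z2| = 9.3434 ≤ |z1|+|z2| = 12.1864 (verified)


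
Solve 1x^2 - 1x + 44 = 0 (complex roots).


disc = (-1)^2 - 4*1*44 = 1 - 176 = -175
sqrt(|disc|) = sqrt(175) = 13.2288
Real part = 1/(2*1) = 0.5000
Imag part = 13.2288/(2*1) = 6.6144

0.5000 ± 6.6144i


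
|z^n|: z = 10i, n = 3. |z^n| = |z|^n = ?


|z| = sqrt(0+100) = sqrt(100) = 10
|z^3| = |z|^3 = 10^3 = 1000

|z^3| = 1000


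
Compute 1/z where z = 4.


|z|^2 = 16+0 = 16
1/z = (4 - 0i)/16

1/z = 0.2500 + 0i


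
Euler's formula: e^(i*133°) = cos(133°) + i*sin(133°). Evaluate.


cos(133°) = -0.6820
sin(133°) = 0.7314

e^(i*133°) = -0.6820 + 0.7314i


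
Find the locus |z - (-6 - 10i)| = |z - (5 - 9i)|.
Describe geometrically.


Equal distances means the locus is the perpendicular bisector of z1 and z2.
Midpoint = ((-6+5)/2, (-10+(-9))/2) = (-0.5000, -9.5000)

Perpendicular bisector through (-0.5000, -9.5000)


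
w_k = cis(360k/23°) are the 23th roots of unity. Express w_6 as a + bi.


Angle = 360*6/23 = 93.913°
a = cos(93.913°) = -0.0682
b = sin(93.913°) = 0.9977

-0.0682 + 0.9977i


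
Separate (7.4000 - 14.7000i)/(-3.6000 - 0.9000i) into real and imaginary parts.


Multiply by conjugate: (7.4000 - 14.7000i)(-3.6000 + 0.9000i) / ((-3.6)^2 + (-0.9)^2)
Numerator real = 7.4*(-3.6) - (14.7)*(-0.9) = -13.41
Numerator imag = -14.7*(-3.6) - 7.4*(-0.9) = 59.58
Denominator = 13.77
Re(z) = -13.41/13.77 = -0.9739
Im(z) = 59.58/13.77 = 4.3268

Re(z) = -0.9739, Im(z) = 4.3268


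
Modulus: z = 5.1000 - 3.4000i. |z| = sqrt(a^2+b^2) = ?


|z| = sqrt(5.1^2 + (-3.4)^2) = sqrt(26.01 + 11.56) = sqrt(37.57) = 6.1294

|z| = 6.1294


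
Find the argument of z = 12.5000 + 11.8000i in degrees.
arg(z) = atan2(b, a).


Re = 12.5, Im = 11.8
arg = atan2(11.8, 12.5) = 43.3500 degrees

arg(z) = 43.3500 degrees


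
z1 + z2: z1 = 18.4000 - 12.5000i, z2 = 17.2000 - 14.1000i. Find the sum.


Real: 18.4 + 17.2 = 35.6
Imag: -12.5 - 14.1 = -26.6

35.6000 - 26.6000i


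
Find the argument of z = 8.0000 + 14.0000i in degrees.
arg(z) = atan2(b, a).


Re = 8, Im = 14
arg = atan2(14, 8) = 60.2551 degrees

arg(z) = 60.2551 degrees


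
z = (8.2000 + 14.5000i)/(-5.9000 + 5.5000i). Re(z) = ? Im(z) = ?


Multiply by conjugate: (8.2000 + 14.5000i)(-5.9000 - 5.5000i) / ((-5.9)^2 + 5.5^2)
Numerator real = 8.2*(-5.9) + 14.5*5.5 = 31.37
Numerator imag = 14.5*(-5.9) - 8.2*5.5 = -130.65
Denominator = 65.06
Re(z) = 31.37/65.06 = 0.4822
Im(z) = -130.65/65.06 = -2.0081

Re(z) = 0.4822, Im(z) = -2.0081


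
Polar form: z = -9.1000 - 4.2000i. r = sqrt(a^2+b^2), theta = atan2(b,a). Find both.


r = sqrt(82.81+17.64) = sqrt(100.45) = 10.0225
theta = atan2(-4.2, -9.1) = -155.2249 degrees

r = 10.0225, theta = -155.2249 degrees


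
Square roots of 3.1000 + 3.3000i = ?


|z| = sqrt(9.61+10.89) = 4.5277
sqrt((|z|+a)/2) = sqrt((4.5277+3.1)/2) = sqrt(3.8138) = 1.9529
sqrt((|z|-a)/2) = sqrt((4.5277-3.1)/2) = sqrt(0.7138) = 0.8449

±(1.9529 + 0.8449i) i.e. 1.9529 + 0.8449i and -1.9529 - 0.8449i


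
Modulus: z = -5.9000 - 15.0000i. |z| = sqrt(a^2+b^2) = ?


|z| = sqrt((-5.9)^2 + (-15)^2) = sqrt(34.81 + 225) = sqrt(259.81) = 16.1186

|z| = 16.1186


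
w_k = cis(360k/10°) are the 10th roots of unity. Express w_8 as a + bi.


Angle = 360*8/10 = 288°
a = cos(288°) = 0.3090
b = sin(288°) = -0.9511

0.3090 - 0.9511i


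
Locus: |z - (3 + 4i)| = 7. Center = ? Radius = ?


|z - z0| = r is a circle with center z0 and radius r.
Center = (3, 4), radius = 7

Circle with center (3, 4) and radius 7


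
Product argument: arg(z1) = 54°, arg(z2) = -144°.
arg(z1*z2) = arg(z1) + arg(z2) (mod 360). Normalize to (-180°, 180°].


arg(z1*z2) = 54° - 144° = -90°
Normalized to (-180°, 180°]: -90°

-90°


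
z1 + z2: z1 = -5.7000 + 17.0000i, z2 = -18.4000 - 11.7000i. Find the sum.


Real: -5.7 - 18.4 = -24.1
Imag: 17 - 11.7 = 5.3

-24.1000 + 5.3000i


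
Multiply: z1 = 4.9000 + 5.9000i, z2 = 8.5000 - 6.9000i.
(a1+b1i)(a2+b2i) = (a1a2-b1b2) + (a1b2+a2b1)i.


Real = 4.9*8.5 - 5.9*(-6.9) = 41.65 - (-40.71) = 82.36
Imag = 4.9*(-6.9) + 8.5*5.9 = -33.81 + 50.15 = 16.34

82.3600 + 16.3400i


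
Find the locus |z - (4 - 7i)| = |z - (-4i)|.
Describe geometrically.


Equal distances means the locus is the perpendicular bisector of z1 and z2.
Midpoint = ((4+0)/2, (-7+(-4))/2) = (2.0000, -5.5000)

Perpendicular bisector through (2.0000, -5.5000)


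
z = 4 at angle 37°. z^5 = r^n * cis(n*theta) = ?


r^5 = 4^5 = 1024
n*theta = 5*37° = 185° = 185° (mod 360)
a = 1024*cos(185°) = -1020.1034
b = 1024*sin(185°) = -89.2475

1024 cis(185°) = -1020.1034 - 89.2475i


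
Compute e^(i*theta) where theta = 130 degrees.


cos(130°) = -0.6428
sin(130°) = 0.7660

e^(i*130°) = -0.6428 + 0.7660i


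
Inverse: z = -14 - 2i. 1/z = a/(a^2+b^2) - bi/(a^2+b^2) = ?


|z|^2 = 196+4 = 200
1/z = (-14 + 2i)/200

1/z = -0.0700 + 0.0100i


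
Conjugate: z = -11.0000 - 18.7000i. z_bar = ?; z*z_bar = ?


z_bar = -11.0000 + 18.7000i
z*z_bar = (-11)^2 + (-18.7)^2 = 121 + 349.69 = 470.69

z_bar = -11.0000 + 18.7000i, z*z_bar = 470.69


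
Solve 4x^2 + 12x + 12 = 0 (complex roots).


disc = 12^2 - 4*4*12 = 144 - 192 = -48
sqrt(|disc|) = sqrt(48) = 6.9282
Real part = -12/(2*4) = -1.5000
Imag part = 6.9282/(2*4) = 0.8660

-1.5000 ± 0.8660i


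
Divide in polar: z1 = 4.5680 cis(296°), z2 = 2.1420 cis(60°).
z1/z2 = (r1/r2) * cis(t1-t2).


r = 4.5680 / 2.1420 = 2.1326
theta = 296° - 60° = 236° = 236° (mod 360)

2.1326 cis(236°)


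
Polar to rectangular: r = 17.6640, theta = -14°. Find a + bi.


a = 17.6640*cos(-14°) = 17.6640*0.970296 = 17.1393
b = 17.6640*sin(-14°) = 17.6640*(-0.24192) = -4.2733

17.1393 - 4.2733i


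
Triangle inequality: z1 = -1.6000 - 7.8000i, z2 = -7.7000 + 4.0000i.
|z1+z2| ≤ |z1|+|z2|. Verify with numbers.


|z1| = sqrt((-1.6)^2 + (-7.8)^2) = sqrt(63.4) = 7.9624
|z2| = sqrt((-7.7)^2 + 4^2) = sqrt(75.29) = 8.6770
z1+z2 = -9.3000 - 3.8000i
|z1+z2| = sqrt(100.93) = 10.0464
|z1|+|z2| = 7.9624 + 8.6770 = 16.6394

|z1+z2| = 10.0464 ≤ |z1|+|z2| = 16.6394 (verified)


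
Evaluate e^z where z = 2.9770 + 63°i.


e^2.9770 = 19.6288
cos(63°) = 0.45399
sin(63°) = 0.891007
Real = 19.6288*0.45399 = 8.9113
Imag = 19.6288*0.891007 = 17.4894

8.9113 + 17.4894i


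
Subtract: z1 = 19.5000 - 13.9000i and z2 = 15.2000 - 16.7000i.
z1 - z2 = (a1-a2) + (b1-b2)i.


Real: 19.5 - 15.2 = 4.3
Imag: -13.9 + 16.7 = 2.8

4.3000 + 2.8000i


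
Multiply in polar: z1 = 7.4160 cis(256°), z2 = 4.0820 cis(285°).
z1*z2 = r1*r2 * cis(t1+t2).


r = 7.4160 * 4.0820 = 30.2721
theta = 256° + 285° = 541° = 181° (mod 360)

30.2721 cis(181°)


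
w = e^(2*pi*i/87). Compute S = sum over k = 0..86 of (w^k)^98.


The roots are w_k = w^k with w = e^(2*pi*i/87), and (w^k)^98 = (w^98)^k.
So S = 1 + u + u^2 + ... + u^(86) with u = w^98.
98 = 1*87 + 11, so 98 is not a multiple of 87: u = (w^87)^1 * w^11 = w^11 ≠ 1 (w is a primitive 87th root), while u^87 = (w^87)^98 = 1.
Geometric series: S = (1 - u^87)/(1 - u) = (1 - 1)/(1 - u) = 0

S = 0


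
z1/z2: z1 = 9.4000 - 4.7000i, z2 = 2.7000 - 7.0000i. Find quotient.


Conjugate of z2 = 2.7000 + 7.0000i
Numerator: (9.4000 - 4.7000i)(2.7000 + 7.0000i) = 58.2800 + 53.1100i
Denominator: 2.7^2 + (-7)^2 = 56.29
Result = (58.2800 + 53.1100i)/56.29

1.0354 + 0.9435i


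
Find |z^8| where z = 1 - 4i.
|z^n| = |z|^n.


|z| = sqrt(1+16) = sqrt(17) = 4.1231
|z^8| = |z|^8 = (sqrt(17))^8 = 17^4 = 83521

|z^8| = 83521


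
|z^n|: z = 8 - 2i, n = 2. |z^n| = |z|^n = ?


|z| = sqrt(64+4) = sqrt(68) = 8.2462
|z^2| = |z|^2 = (sqrt(68))^2 = 68

|z^2| = 68


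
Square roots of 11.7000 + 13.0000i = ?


|z| = sqrt(136.89+169) = 17.4897
sqrt((|z|+a)/2) = sqrt((17.4897+11.7)/2) = sqrt(14.5949) = 3.8203
sqrt((|z|-a)/2) = sqrt((17.4897-11.7)/2) = sqrt(2.8949) = 1.7014

±(3.8203 + 1.7014i) i.e. 3.8203 + 1.7014i and -3.8203 - 1.7014i


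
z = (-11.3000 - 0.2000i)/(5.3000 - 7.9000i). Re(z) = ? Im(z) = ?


Multiply by conjugate: (-11.3000 - 0.2000i)(5.3000 + 7.9000i) / (5.3^2 + (-7.9)^2)
Numerator real = -11.3*5.3 - (0.2)*(-7.9) = -58.31
Numerator imag = -0.2*5.3 - (-11.3)*(-7.9) = -90.33
Denominator = 90.5
Re(z) = -58.31/90.5 = -0.6443
Im(z) = -90.33/90.5 = -0.9981

Re(z) = -0.6443, Im(z) = -0.9981


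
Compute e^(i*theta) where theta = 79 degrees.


cos(79°) = 0.1908
sin(79°) = 0.9816

e^(i*79°) = 0.1908 + 0.9816i


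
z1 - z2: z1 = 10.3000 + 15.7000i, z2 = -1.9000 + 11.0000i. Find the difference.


Real: 10.3 + 1.9 = 12.2
Imag: 15.7 - 11 = 4.7

12.2000 + 4.7000i


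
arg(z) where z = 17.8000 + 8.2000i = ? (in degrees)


Re = 17.8, Im = 8.2
arg = atan2(8.2, 17.8) = 24.7343 degrees

arg(z) = 24.7343 degrees


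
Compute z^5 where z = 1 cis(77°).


r^5 = 1^5 = 1
n*theta = 5*77° = 385° = 25° (mod 360)
a = 1*cos(25°) = 0.9063
b = 1*sin(25°) = 0.4226

1 cis(25°) = 0.9063 + 0.4226i


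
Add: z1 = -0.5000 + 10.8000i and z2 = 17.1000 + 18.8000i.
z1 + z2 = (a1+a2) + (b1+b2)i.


Real: -0.5 + 17.1 = 16.6
Imag: 10.8 + 18.8 = 29.6

16.6000 + 29.6000i


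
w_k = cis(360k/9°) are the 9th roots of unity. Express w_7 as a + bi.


Angle = 360*7/9 = 280°
a = cos(280°) = 0.1736
b = sin(280°) = -0.9848

0.1736 - 0.9848i


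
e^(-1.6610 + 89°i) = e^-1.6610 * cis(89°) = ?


e^-1.6610 = 0.1899
cos(89°) = 0.0175
sin(89°) = 0.9998
Real = 0.1899*0.0175 = 0.0033
Imag = 0.1899*0.9998 = 0.1899

0.0033 + 0.1899i


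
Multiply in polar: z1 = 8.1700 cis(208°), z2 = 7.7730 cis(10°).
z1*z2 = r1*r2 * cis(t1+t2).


r = 8.1700 * 7.7730 = 63.5054
theta = 208° + 10° = 218° = 218° (mod 360)

63.5054 cis(218°)


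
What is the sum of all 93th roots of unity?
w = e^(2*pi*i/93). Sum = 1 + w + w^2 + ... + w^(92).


The sum of all 93th roots of unity is 0.
Geometric series: (1 - w^93)/(1 - w) = (1-1)/(1-w) = 0 since w^93 = 1, w ≠ 1.
Alternatively: coefficient of z^92 in z^93 - 1 is 0.

0


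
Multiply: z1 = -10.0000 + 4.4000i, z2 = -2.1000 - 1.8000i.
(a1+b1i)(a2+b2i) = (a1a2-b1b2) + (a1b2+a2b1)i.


Real = -10*(-2.1) - 4.4*(-1.8) = 21 - (-7.92) = 28.92
Imag = -10*(-1.8) - (2.1)*4.4 = 18 - (9.24) = 8.76

28.9200 + 8.7600i


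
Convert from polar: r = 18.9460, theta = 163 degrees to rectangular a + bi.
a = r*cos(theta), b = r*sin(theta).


a = 18.9460*cos(163°) = 18.9460*(-0.9563) = -18.1181
b = 18.9460*sin(163°) = 18.9460*0.292372 = 5.5393

-18.1181 + 5.5393i


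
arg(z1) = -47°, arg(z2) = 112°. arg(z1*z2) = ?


arg(z1*z2) = -47° + 112° = 65°
Normalized to (-180°, 180°]: 65°

65°


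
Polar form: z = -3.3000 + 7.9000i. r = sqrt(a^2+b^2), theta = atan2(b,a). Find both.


r = sqrt(10.89+62.41) = sqrt(73.3) = 8.5615
theta = atan2(7.9, -3.3) = 112.6713 degrees

r = 8.5615, theta = 112.6713 degrees


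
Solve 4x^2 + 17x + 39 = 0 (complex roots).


disc = 17^2 - 4*4*39 = 289 - 624 = -335
sqrt(|disc|) = sqrt(335) = 18.3030
Real part = -17/(2*4) = -2.1250
Imag part = 18.3030/(2*4) = 2.2879

-2.1250 ± 2.2879i


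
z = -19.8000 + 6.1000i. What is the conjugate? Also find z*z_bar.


z_bar = -19.8000 - 6.1000i
z*z_bar = (-19.8)^2 + 6.1^2 = 392.04 + 37.21 = 429.25

z_bar = -19.8000 - 6.1000i, z*z_bar = 429.25


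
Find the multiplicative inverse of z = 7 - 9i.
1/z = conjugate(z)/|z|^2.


|z|^2 = 49+81 = 130
1/z = (7 + 9i)/130

1/z = 0.0538 + 0.0692i


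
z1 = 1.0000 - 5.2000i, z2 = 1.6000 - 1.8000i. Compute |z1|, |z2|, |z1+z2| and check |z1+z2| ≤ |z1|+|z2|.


|z1| = sqrt(1^2 + (-5.2)^2) = sqrt(28.04) = 5.2953
|z2| = sqrt(1.6^2 + (-1.8)^2) = sqrt(5.8) = 2.4083
z1+z2 = 2.6000 - 7.0000i
|z1+z2| = sqrt(55.76) = 7.4673
|z1|+|z2| = 5.2953 + 2.4083 = 7.7036

|z1+z2| = 7.4673 ≤ |z1|+|z2| = 7.7036 (verified)


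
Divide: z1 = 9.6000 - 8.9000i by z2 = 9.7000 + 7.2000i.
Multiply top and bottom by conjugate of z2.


Conjugate of z2 = 9.7000 - 7.2000i
Numerator: (9.6000 - 8.9000i)(9.7000 - 7.2000i) = 29.0400 - 155.4500i
Denominator: 9.7^2 + 7.2^2 = 145.93
Result = (29.0400 - 155.4500i)/145.93

0.1990 - 1.0652i


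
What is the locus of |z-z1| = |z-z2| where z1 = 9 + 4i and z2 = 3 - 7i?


Equal distances means the locus is the perpendicular bisector of z1 and z2.
Midpoint = ((9+3)/2, (4+(-7))/2) = (6.0000, -1.5000)

Perpendicular bisector through (6.0000, -1.5000)


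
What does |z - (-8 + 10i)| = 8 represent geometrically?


|z - z0| = r is a circle with center z0 and radius r.
Center = (-8, 10), radius = 8

Circle with center (-8, 10) and radius 8


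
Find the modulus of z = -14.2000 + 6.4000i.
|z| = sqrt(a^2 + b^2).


|z| = sqrt((-14.2)^2 + 6.4^2) = sqrt(201.64 + 40.96) = sqrt(242.6) = 15.5756

|z| = 15.5756


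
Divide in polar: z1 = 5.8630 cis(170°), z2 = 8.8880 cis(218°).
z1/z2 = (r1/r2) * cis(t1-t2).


r = 5.8630 / 8.8880 = 0.6597
theta = 170° - 218° = -48° = 312° (mod 360)

0.6597 cis(312°)


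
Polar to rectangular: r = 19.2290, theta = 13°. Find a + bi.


a = 19.2290*cos(13°) = 19.2290*0.97437 = 18.7362
b = 19.2290*sin(13°) = 19.2290*0.22495 = 4.3256

18.7362 + 4.3256i


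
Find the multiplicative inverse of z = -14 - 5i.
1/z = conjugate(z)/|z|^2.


|z|^2 = 196+25 = 221
1/z = (-14 + 5i)/221

1/z = -0.0633 + 0.0226i


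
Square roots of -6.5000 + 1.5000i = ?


|z| = sqrt(42.25+2.25) = 6.6708
sqrt((|z|+a)/2) = sqrt((6.6708+(-6.5))/2) = sqrt(0.0854) = 0.2923
sqrt((|z|-a)/2) = sqrt((6.6708-(-6.5))/2) = sqrt(6.5854) = 2.5662

±(0.2923 + 2.5662i) i.e. 0.2923 + 2.5662i and -0.2923 - 2.5662i


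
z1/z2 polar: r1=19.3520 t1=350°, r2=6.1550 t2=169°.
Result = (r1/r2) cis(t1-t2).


r = 19.3520 / 6.1550 = 3.1441
theta = 350° - 169° = 181° = 181° (mod 360)

3.1441 cis(181°)


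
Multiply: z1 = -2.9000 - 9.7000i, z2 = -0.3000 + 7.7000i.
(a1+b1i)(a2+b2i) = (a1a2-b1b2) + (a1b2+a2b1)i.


Real = -2.9*(-0.3) - (-9.7)*7.7 = 0.87 - (-74.69) = 75.56
Imag = -2.9*7.7 - (0.3)*(-9.7) = -22.33 + 2.91 = -19.42

75.5600 - 19.4200i


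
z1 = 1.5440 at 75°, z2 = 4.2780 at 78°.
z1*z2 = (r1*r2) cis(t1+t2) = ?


r = 1.5440 * 4.2780 = 6.6052
theta = 75° + 78° = 153° = 153° (mod 360)

6.6052 cis(153°)


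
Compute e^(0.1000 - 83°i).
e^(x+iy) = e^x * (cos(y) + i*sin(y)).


e^0.1000 = 1.1052
cos(-83°) = 0.1219
sin(-83°) = -0.9925
Real = 1.1052*0.1219 = 0.1347
Imag = 1.1052*(-0.9925) = -1.0969

0.1347 - 1.0969i


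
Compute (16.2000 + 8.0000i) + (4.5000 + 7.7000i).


Real: 16.2 + 4.5 = 20.7
Imag: 8 + 7.7 = 15.7

20.7000 + 15.7000i


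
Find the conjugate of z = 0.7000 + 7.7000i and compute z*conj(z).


z_bar = 0.7000 - 7.7000i
z*z_bar = 0.7^2 + 7.7^2 = 0.49 + 59.29 = 59.78

z_bar = 0.7000 - 7.7000i, z*z_bar = 59.78


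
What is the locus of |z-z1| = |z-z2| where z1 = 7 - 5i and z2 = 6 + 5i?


Equal distances means the locus is the perpendicular bisector of z1 and z2.
Midpoint = ((7+6)/2, (-5+5)/2) = (6.5000, 0)

Perpendicular bisector through (6.5000, 0)


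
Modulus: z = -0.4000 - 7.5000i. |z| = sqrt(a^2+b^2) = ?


|z| = sqrt((-0.4)^2 + (-7.5)^2) = sqrt(0.16 + 56.25) = sqrt(56.41) = 7.5107

|z| = 7.5107


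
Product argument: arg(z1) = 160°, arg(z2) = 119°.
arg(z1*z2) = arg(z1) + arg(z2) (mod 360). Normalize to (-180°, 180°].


arg(z1*z2) = 160° + 119° = 279°
Normalized to (-180°, 180°]: -81°

-81°


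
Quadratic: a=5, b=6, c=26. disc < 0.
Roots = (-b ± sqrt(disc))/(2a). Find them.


disc = 6^2 - 4*5*26 = 36 - 520 = -484
sqrt(|disc|) = sqrt(484) = 22.0000
Real part = -6/(2*5) = -0.6000
Imag part = 22.0000/(2*5) = 2.2000

-0.6000 ± 2.2000i


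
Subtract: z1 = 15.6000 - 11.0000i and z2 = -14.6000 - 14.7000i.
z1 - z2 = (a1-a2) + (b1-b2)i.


Real: 15.6 + 14.6 = 30.2
Imag: -11 + 14.7 = 3.7

30.2000 + 3.7000i


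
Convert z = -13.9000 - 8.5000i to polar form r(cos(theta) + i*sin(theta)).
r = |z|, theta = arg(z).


r = sqrt(193.21+72.25) = sqrt(265.46) = 16.2929
theta = atan2(-8.5, -13.9) = -148.5538 degrees

r = 16.2929, theta = -148.5538 degrees


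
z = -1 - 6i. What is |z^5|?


|z| = sqrt(1+36) = sqrt(37) = 6.0828
|z^5| = |z|^5 = (sqrt(37))^5 = 37^2 * sqrt(37) = 1369*sqrt(37)

|z^5| = 1369*sqrt(37) ≈ 8327.3019


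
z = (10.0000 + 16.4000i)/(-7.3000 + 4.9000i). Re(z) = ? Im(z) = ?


Multiply by conjugate: (10.0000 + 16.4000i)(-7.3000 - 4.9000i) / ((-7.3)^2 + 4.9^2)
Numerator real = 10*(-7.3) + 16.4*4.9 = 7.36
Numerator imag = 16.4*(-7.3) - 10*4.9 = -168.72
Denominator = 77.3
Re(z) = 7.36/77.3 = 0.0952
Im(z) = -168.72/77.3 = -2.1827

Re(z) = 0.0952, Im(z) = -2.1827


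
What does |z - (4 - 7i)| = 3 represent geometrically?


|z - z0| = r is a circle with center z0 and radius r.
Center = (4, -7), radius = 3

Circle with center (4, -7) and radius 3


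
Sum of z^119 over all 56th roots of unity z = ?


The roots are w_k = w^k with w = e^(2*pi*i/56), and (w^k)^119 = (w^119)^k.
So S = 1 + u + u^2 + ... + u^(55) with u = w^119.
119 = 2*56 + 7, so 119 is not a multiple of 56: u = (w^56)^2 * w^7 = w^7 ≠ 1 (w is a primitive 56th root), while u^56 = (w^56)^119 = 1.
Geometric series: S = (1 - u^56)/(1 - u) = (1 - 1)/(1 - u) = 0

S = 0


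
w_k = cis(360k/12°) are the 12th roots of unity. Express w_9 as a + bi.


Angle = 360*9/12 = 270°
a = cos(270°) = 0
b = sin(270°) = -1.0000

0 - 1.0000i


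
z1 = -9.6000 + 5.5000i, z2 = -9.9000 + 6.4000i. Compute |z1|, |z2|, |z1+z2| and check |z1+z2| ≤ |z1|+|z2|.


|z1| = sqrt((-9.6)^2 + 5.5^2) = sqrt(122.41) = 11.0639
|z2| = sqrt((-9.9)^2 + 6.4^2) = sqrt(138.97) = 11.7886
z1+z2 = -19.5000 + 11.9000i
|z1+z2| = sqrt(521.86) = 22.8443
|z1|+|z2| = 11.0639 + 11.7886 = 22.8525

|z1+z2| = 22.8443 ≤ |z1|+|z2| = 22.8525 (verified)


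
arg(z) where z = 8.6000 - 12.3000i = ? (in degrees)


Re = 8.6, Im = -12.3
arg = atan2(-12.3, 8.6) = -55.0393 degrees

arg(z) = -55.0393 degrees


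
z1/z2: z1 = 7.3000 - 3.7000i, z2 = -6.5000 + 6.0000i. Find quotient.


Conjugate of z2 = -6.5000 - 6.0000i
Numerator: (7.3000 - 3.7000i)(-6.5000 - 6.0000i) = -69.6500 - 19.7500i
Denominator: (-6.5)^2 + 6^2 = 78.25
Result = (-69.6500 - 19.7500i)/78.25

-0.8901 - 0.2524i


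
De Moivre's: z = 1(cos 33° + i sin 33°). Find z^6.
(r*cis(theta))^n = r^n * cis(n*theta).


r^6 = 1^6 = 1
n*theta = 6*33° = 198° = 198° (mod 360)
a = 1*cos(198°) = -0.9511
b = 1*sin(198°) = -0.3090

1 cis(198°) = -0.9511 - 0.3090i


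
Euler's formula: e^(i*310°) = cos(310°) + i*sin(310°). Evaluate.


cos(310°) = 0.6428
sin(310°) = -0.7660

e^(i*310°) = 0.6428 - 0.7660i


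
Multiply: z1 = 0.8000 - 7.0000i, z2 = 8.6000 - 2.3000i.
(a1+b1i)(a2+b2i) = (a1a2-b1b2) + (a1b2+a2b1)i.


Real = 0.8*8.6 - (-7)*(-2.3) = 6.88 - 16.1 = -9.22
Imag = 0.8*(-2.3) + 8.6*(-7) = -1.84 - (60.2) = -62.04

-9.2200 - 62.0400i
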